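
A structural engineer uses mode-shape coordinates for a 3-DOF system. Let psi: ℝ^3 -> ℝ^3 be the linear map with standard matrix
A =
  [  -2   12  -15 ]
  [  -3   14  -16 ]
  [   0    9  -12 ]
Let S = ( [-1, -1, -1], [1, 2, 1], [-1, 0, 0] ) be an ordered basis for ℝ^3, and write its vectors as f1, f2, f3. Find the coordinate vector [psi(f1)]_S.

[-1, 2, -2]

Compute psi(f1) = A f1 = [5, 5, 3] in standard coordinates.
Then write this in S-coordinates: solve for y in y_1 f1 + ... + y_3 f3 = [5, 5, 3].
This gives y = [-1, 2, -2], which is column 1 of [psi]_S.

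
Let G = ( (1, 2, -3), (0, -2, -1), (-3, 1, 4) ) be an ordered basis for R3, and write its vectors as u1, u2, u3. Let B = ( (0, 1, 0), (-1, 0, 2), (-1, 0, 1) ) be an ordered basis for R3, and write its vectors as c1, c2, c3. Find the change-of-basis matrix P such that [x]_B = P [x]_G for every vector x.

Column j of P is [uj]_B, since P maps G-coordinates to B-coordinates.
Expressing u1 in B: u1 = 2c1 - 2c2 + c3, so column 1 of P is (2, -2, 1).
Doing the same for each uj gives P = [[2, -2, 1], [-2, -1, 1], [1, 1, 2]].

[[2, -2, 1], [-2, -1, 1], [1, 1, 2]]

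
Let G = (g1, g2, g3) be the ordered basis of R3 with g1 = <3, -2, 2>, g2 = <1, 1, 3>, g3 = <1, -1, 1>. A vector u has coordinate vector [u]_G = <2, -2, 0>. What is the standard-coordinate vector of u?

<4, -6, -2>

The coordinates say u = 2g1 - 2g2 + 0·g3; adding the scaled basis vectors gives <4, -6, -2>.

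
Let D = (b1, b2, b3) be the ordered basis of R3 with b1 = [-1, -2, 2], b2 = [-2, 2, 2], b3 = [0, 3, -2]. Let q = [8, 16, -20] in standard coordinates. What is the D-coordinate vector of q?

[q]_D is the unique c with M c = q, where M has columns b1, ..., b3.
Gaussian elimination on [M | q] yields c = (-4, -2, 4).
Check: -4b1 - 2b2 + 4b3 = [8, 16, -20].

[-4, -2, 4]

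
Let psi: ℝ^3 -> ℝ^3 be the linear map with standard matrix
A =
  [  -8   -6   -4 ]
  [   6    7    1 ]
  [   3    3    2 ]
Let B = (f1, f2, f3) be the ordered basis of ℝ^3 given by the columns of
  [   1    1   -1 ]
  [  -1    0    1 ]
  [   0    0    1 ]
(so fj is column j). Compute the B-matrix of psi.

[[1, -3, 0], [-3, -2, 0], [0, 3, 2]]

The j-th column of [psi]_B is [psi(fj)]_B.
psi(f1) = A f1 = [-2, -1, 0] = f1 - 3f2 + 0·f3, so column 1 is [1, -3, 0].
Repeating for f2, f3 and assembling the columns gives [[1, -3, 0], [-3, -2, 0], [0, 3, 2]].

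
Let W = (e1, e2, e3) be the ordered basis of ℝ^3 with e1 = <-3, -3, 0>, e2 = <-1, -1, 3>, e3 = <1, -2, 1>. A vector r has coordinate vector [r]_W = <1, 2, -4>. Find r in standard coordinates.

By definition r = e1 + 2e2 - 4e3.
Summing componentwise gives <-9, 3, 2>.

<-9, 3, 2>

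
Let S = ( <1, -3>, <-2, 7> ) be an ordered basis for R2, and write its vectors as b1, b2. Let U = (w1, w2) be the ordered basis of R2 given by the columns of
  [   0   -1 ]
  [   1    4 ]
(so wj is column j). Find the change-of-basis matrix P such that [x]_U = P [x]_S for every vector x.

Column j of P is [bj]_U, since P maps S-coordinates to U-coordinates.
Expressing b1 in U: b1 = w1 - w2, so column 1 of P is <1, -1>.
Doing the same for each bj gives P = [[1, -1], [-1, 2]].

[[1, -1], [-1, 2]]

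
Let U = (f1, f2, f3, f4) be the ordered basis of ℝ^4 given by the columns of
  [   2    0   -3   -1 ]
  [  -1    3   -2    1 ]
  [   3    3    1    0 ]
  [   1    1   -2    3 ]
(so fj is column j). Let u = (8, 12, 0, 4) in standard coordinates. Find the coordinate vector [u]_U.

[u]_U is the unique c with M c = u, where M has columns f1, ..., f4.
Solving this 4x4 system gives c = (-1, 2, -3, -1).
Check: -f1 + 2f2 - 3f3 - f4 = (8, 12, 0, 4).

(-1, 2, -3, -1)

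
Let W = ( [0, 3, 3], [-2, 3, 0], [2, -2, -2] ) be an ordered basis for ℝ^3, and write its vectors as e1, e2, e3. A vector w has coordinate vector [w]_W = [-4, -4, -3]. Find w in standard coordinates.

[2, -18, -6]

w = M [w]_W, where M has columns e1, ..., e3.
Carrying out the matrix-vector product, w = [2, -18, -6].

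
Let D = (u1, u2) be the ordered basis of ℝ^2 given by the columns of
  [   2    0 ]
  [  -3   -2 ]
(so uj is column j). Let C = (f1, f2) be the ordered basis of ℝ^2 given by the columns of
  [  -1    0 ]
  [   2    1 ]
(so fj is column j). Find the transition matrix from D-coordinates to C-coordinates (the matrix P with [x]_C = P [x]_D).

Let M have columns uj and N have columns fj. Then for every x, N [x]_C = x = M [x]_D, so P = N^(-1) M.
Since det N = -1, N^(-1) has integer entries; multiplying gives P = [[-2, 0], [1, -2]].

[[-2, 0], [1, -2]]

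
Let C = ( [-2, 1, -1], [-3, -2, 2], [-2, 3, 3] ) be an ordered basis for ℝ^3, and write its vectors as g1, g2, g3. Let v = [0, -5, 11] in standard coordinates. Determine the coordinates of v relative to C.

[-4, 2, 1]

We seek scalars with c_1 g1 + ... + c_3 g3 = v; equivalently solve M c = v where the columns of M are g1, ..., g3.
Row-reducing the augmented matrix [M | v] gives c = (-4, 2, 1).
Check: -4g1 + 2g2 + g3 = [0, -5, 11].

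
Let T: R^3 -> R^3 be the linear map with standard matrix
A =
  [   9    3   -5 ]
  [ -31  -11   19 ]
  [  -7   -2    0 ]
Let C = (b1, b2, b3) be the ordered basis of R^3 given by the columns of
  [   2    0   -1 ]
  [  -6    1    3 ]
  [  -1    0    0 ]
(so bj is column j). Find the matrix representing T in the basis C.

[[2, 2, -1], [0, -2, -2], [-1, 1, -2]]

The j-th column of [T]_C is [T(bj)]_C.
T(b1) = A b1 = [5, -15, -2] = 2b1 + 0·b2 - b3, so column 1 is [2, 0, -1].
Repeating for b2, b3 and assembling the columns gives [[2, 2, -1], [0, -2, -2], [-1, 1, -2]].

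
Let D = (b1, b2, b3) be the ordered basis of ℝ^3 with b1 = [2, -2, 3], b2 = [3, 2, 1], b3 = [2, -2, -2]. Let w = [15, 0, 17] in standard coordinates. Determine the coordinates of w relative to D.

[4, 3, -1]

We seek scalars with c_1 b1 + ... + c_3 b3 = w; equivalently solve M c = w where the columns of M are b1, ..., b3.
Gaussian elimination on [M | w] yields c = (4, 3, -1).
Check: 4b1 + 3b2 - b3 = [15, 0, 17].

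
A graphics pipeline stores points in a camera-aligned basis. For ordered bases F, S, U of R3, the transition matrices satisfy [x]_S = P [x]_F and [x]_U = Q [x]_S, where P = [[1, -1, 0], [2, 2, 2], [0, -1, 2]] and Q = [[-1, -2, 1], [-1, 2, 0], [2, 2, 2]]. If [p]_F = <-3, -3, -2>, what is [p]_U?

<31, -32, -34>

First [p]_S = P [p]_F = <0, -16, -1>.
Then [p]_U = Q [p]_S = <31, -32, -34>.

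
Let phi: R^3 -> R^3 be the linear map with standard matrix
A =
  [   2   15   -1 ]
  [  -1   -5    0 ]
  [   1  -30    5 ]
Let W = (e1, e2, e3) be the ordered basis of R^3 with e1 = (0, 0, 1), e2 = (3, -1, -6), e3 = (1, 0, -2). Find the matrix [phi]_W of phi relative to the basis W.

With P the matrix whose columns are e1, ..., e3, [phi]_W = P^(-1) A P.
Column by column: phi(e1) = A e1 = (-1, 0, 5); its W-coordinates (3, 0, -1) give column 1.
Continuing for each basis vector yields [phi]_W = [[3, -3, -1], [0, -2, 1], [-1, 3, 1]].

[[3, -3, -1], [0, -2, 1], [-1, 3, 1]]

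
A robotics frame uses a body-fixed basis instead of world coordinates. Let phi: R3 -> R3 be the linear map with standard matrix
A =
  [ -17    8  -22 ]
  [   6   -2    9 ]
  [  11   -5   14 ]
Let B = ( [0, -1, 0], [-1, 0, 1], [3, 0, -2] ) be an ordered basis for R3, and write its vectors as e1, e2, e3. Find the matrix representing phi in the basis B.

[[-2, -3, 0], [-1, -1, 1], [-3, -2, -2]]

The j-th column of [phi]_B is [phi(ej)]_B.
phi(e1) = A e1 = [-8, 2, 5] = -2e1 - e2 - 3e3, so column 1 is [-2, -1, -3].
Repeating for e2, e3 and assembling the columns gives [[-2, -3, 0], [-1, -1, 1], [-3, -2, -2]].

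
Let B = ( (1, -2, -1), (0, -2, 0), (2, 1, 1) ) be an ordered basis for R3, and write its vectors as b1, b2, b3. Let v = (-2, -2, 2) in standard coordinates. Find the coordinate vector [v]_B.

(-2, 3, 0)

[v]_B is the unique c with M c = v, where M has columns b1, ..., b3.
Row-reducing the augmented matrix [M | v] gives c = (-2, 3, 0).
Check: -2b1 + 3b2 + 0·b3 = (-2, -2, 2).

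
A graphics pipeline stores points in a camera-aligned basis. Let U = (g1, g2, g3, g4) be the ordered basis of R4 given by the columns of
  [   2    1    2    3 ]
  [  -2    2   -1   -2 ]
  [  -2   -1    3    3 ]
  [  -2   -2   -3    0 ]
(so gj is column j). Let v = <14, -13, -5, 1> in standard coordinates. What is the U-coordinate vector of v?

[v]_U is the unique c with M c = v, where M has columns g1, ..., g4.
Gaussian elimination on [M | v] yields c = (4, 0, -3, 4).
Check: 4g1 + 0·g2 - 3g3 + 4g4 = <14, -13, -5, 1>.

<4, 0, -3, 4>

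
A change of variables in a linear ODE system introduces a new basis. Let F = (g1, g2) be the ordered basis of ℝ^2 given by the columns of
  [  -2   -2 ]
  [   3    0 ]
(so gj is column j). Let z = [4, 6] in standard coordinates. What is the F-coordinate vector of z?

[2, -4]

[z]_F is the unique c with M c = z, where M has columns g1, g2.
System: -2c_1 - 2c_2 = 4, 3c_1 + 0c_2 = 6; solving gives c_1 = 2, c_2 = -4.
Check: 2g1 - 4g2 = [4, 6].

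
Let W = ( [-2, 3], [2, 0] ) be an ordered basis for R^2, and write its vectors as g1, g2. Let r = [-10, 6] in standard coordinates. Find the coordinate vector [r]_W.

[2, -3]

We seek scalars with c_1 g1 + c_2 g2 = r; equivalently solve M c = r where the columns of M are g1, g2.
System: -2c_1 + 2c_2 = -10, 3c_1 + 0c_2 = 6; solving gives c_1 = 2, c_2 = -3.
Check: 2g1 - 3g2 = [-10, 6].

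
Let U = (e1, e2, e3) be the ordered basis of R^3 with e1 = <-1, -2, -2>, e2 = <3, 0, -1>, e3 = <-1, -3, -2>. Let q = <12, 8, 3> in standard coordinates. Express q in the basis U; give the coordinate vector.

Write q = c_1 e1 + ... + c_3 e3 and solve for the c_i.
Solving this 3x3 system gives c = (-1, 3, -2).
Check: -e1 + 3e2 - 2e3 = <12, 8, 3>.

<-1, 3, -2>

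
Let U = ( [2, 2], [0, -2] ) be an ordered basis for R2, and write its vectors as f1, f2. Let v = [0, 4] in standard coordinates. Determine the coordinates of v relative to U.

[0, -2]

[v]_U is the unique c with M c = v, where M has columns f1, f2.
System: 2c_1 + 0c_2 = 0, 2c_1 - 2c_2 = 4; solving gives c_1 = 0, c_2 = -2.
Check: 0·f1 - 2f2 = [0, 4].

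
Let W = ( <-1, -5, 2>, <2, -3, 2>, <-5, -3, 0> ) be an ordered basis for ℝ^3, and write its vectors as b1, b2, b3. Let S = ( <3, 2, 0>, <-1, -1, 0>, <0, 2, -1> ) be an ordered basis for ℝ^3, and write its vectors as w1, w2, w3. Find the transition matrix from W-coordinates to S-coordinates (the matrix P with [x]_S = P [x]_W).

[[0, 1, -2], [1, 1, -1], [-2, -2, 0]]

Take x = bj: its W-coordinates are the j-th standard unit vector, so P e_j — column j of P — equals [bj]_S.
b1 = 0·w1 + w2 - 2w3, giving column 1 = <0, 1, -2>; repeating for each j gives P = [[0, 1, -2], [1, 1, -1], [-2, -2, 0]].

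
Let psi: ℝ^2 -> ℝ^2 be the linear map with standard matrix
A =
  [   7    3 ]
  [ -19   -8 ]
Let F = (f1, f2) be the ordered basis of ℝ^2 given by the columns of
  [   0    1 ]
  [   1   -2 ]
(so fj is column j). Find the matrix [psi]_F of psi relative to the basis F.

[[-2, -1], [3, 1]]

Let P have columns f1, f2. Then [psi]_F = P^(-1) A P.
Here det P = -1, so P^(-1) is integer; computing A P first and then P^(-1)(A P) gives [[-2, -1], [3, 1]].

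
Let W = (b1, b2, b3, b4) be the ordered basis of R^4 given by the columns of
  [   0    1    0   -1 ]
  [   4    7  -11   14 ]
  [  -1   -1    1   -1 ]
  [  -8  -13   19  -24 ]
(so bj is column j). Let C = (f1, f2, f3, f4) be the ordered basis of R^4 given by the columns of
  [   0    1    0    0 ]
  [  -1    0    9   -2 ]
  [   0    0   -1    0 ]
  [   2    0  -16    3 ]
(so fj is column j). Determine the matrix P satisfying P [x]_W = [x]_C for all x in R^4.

[[1, 0, 0, -1], [0, 1, 0, -1], [1, 1, -1, 1], [2, 1, 1, -2]]

Let M have columns bj and N have columns fj. Then for every x, N [x]_C = x = M [x]_W, so P = N^(-1) M.
Since det N = 1, N^(-1) has integer entries; multiplying gives P = [[1, 0, 0, -1], [0, 1, 0, -1], [1, 1, -1, 1], [2, 1, 1, -2]].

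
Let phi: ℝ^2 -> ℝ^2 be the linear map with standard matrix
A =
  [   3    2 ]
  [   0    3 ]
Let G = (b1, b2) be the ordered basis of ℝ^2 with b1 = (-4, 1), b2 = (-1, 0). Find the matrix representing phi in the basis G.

[[3, 0], [-2, 3]]

With P the matrix whose columns are b1, b2, [phi]_G = P^(-1) A P.
Column by column: phi(b1) = A b1 = (-10, 3); its G-coordinates (3, -2) give column 1.
Continuing for each basis vector yields [phi]_G = [[3, 0], [-2, 3]].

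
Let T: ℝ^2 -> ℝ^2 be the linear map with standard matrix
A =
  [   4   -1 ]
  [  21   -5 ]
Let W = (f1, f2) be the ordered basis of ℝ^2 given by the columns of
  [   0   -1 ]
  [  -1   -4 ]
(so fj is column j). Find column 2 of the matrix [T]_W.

Column 2 of [T]_W is the W-coordinate vector of T(f2).
In standard coordinates T(f2) = A f2 = (0, -1).
Converting to W: (0, -1) = f1 + 0·f2, so the coordinate vector is (1, 0).

(1, 0)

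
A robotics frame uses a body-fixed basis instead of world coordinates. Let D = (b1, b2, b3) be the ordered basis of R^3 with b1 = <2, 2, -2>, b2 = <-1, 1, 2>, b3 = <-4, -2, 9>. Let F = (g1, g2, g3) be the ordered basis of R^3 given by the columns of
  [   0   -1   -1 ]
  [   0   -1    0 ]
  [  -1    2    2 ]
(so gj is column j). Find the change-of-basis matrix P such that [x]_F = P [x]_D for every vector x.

Take x = bj: its D-coordinates are the j-th standard unit vector, so P e_j — column j of P — equals [bj]_F.
b1 = -2g1 - 2g2 + 0·g3, giving column 1 = <-2, -2, 0>; repeating for each j gives P = [[-2, 0, -1], [-2, -1, 2], [0, 2, 2]].

[[-2, 0, -1], [-2, -1, 2], [0, 2, 2]]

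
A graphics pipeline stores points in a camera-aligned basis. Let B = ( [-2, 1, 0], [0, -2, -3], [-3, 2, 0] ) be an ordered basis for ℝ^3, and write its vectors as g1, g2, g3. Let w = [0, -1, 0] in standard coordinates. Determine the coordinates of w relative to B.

[3, 0, -2]

We seek scalars with c_1 g1 + ... + c_3 g3 = w; equivalently solve M c = w where the columns of M are g1, ..., g3.
Solving this 3x3 system gives c = (3, 0, -2).
Check: 3g1 + 0·g2 - 2g3 = [0, -1, 0].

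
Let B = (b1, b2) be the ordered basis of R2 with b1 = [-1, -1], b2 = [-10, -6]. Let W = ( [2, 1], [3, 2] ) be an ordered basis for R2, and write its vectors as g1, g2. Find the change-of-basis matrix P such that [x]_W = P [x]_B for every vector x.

[[1, -2], [-1, -2]]

Take x = bj: its B-coordinates are the j-th standard unit vector, so P e_j — column j of P — equals [bj]_W.
b1 = g1 - g2, giving column 1 = [1, -1]; repeating for each j gives P = [[1, -2], [-1, -2]].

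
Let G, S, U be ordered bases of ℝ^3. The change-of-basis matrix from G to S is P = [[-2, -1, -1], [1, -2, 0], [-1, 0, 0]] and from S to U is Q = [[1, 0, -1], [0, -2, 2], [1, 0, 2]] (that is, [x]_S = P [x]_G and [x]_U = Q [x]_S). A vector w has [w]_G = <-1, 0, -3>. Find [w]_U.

Composing the changes, [w]_U = Q P [w]_G.
Q P = [[-1, -1, -1], [-4, 4, 0], [-4, -1, -1]]; applying this to <-1, 0, -3> gives <4, 4, 7>.

<4, 4, 7>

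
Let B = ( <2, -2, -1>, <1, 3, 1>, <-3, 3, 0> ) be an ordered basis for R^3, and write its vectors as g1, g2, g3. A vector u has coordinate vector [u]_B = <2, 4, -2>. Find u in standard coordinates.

u = M [u]_B, where M has columns g1, ..., g3.
Carrying out the matrix-vector product, u = <14, 2, 2>.

<14, 2, 2>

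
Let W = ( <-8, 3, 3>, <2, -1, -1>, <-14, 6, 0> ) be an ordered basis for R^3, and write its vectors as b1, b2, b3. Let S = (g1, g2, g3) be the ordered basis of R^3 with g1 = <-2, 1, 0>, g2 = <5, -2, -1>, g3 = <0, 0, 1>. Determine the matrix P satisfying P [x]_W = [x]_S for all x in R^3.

[[-1, -1, 2], [-2, 0, -2], [1, -1, -2]]

Let M have columns bj and N have columns gj. Then for every x, N [x]_S = x = M [x]_W, so P = N^(-1) M.
Since det N = -1, N^(-1) has integer entries; multiplying gives P = [[-1, -1, 2], [-2, 0, -2], [1, -1, -2]].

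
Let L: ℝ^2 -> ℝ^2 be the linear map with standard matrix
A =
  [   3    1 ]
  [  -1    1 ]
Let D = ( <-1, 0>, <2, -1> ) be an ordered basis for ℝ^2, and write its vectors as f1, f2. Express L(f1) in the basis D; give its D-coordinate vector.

Column 1 of [L]_D is the D-coordinate vector of L(f1).
In standard coordinates L(f1) = A f1 = <-3, 1>.
Converting to D: <-3, 1> = f1 - f2, so the coordinate vector is <1, -1>.

<1, -1>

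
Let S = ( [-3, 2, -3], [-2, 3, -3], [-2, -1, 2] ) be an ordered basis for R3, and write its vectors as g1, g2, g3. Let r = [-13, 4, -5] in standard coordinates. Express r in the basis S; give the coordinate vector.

Write r = c_1 g1 + ... + c_3 g3 and solve for the c_i.
Row-reducing the augmented matrix [M | r] gives c = (3, 0, 2).
Check: 3g1 + 0·g2 + 2g3 = [-13, 4, -5].

[3, 0, 2]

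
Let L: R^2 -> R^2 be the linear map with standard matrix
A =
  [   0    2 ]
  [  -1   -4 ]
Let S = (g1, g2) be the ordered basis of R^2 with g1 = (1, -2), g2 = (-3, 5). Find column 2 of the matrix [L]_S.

(1, -3)

Compute L(g2) = A g2 = (10, -17) in standard coordinates.
Then write this in S-coordinates: solve for y in y_1 g1 + y_2 g2 = (10, -17).
This gives y = (1, -3), which is column 2 of [L]_S.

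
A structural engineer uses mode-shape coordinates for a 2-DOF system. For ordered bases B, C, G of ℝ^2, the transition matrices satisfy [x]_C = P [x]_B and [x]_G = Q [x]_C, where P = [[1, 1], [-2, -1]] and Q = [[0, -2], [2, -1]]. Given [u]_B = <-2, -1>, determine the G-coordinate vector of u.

<-10, -11>

First [u]_C = P [u]_B = <-3, 5>.
Then [u]_G = Q [u]_C = <-10, -11>.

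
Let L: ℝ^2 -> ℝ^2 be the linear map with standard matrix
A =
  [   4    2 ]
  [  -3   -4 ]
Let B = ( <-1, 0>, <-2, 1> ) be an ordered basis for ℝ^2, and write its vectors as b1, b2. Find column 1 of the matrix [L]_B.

Compute L(b1) = A b1 = <-4, 3> in standard coordinates.
Then write this in B-coordinates: solve for y in y_1 b1 + y_2 b2 = <-4, 3>.
This gives y = <-2, 3>, which is column 1 of [L]_B.

<-2, 3>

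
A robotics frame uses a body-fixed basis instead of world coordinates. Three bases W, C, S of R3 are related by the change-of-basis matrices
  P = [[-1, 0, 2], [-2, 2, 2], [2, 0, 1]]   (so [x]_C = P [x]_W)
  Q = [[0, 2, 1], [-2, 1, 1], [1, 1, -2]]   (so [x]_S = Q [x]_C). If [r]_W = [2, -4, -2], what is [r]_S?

[-30, -2, -26]

First [r]_C = P [r]_W = [-6, -16, 2].
Then [r]_S = Q [r]_C = [-30, -2, -26].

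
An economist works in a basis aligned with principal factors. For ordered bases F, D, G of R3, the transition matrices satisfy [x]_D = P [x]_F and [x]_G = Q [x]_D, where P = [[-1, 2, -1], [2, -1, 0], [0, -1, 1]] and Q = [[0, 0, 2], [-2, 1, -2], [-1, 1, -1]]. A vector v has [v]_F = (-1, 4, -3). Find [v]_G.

Composing the changes, [v]_G = Q P [v]_F.
Q P = [[0, -2, 2], [4, -3, 0], [3, -2, 0]]; applying this to (-1, 4, -3) gives (-14, -16, -11).

(-14, -16, -11)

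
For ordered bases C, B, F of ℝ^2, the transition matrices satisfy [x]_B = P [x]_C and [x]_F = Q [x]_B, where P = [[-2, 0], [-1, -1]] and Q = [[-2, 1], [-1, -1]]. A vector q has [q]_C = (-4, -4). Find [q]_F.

Composing the changes, [q]_F = Q P [q]_C.
Q P = [[3, -1], [3, 1]]; applying this to (-4, -4) gives (-8, -16).

(-8, -16)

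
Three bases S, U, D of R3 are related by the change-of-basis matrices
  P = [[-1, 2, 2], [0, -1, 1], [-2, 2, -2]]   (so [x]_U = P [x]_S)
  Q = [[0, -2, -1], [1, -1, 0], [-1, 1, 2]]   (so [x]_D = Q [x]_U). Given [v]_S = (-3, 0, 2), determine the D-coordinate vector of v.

(-6, 5, -1)

First [v]_U = P [v]_S = (7, 2, 2).
Then [v]_D = Q [v]_U = (-6, 5, -1).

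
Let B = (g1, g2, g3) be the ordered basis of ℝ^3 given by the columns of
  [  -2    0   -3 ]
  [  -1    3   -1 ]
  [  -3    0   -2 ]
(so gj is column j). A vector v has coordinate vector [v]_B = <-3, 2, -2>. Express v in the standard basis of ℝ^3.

v = M [v]_B, where M has columns g1, ..., g3.
Carrying out the matrix-vector product, v = <12, 11, 13>.

<12, 11, 13>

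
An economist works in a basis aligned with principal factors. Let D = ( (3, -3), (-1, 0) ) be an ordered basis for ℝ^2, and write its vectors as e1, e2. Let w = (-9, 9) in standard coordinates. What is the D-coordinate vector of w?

Write w = c_1 e1 + c_2 e2 and solve for the c_i.
System: 3c_1 - c_2 = -9, -3c_1 + 0c_2 = 9; solving gives c_1 = -3, c_2 = 0.
Check: -3e1 + 0·e2 = (-9, 9).

(-3, 0)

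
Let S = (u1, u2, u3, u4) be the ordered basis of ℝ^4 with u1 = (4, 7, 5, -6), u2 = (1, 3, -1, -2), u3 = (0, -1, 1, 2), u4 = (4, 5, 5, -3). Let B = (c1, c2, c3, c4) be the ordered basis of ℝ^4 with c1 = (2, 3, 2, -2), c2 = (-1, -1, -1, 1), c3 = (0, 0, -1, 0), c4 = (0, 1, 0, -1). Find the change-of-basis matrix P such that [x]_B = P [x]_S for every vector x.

Let M have columns uj and N have columns cj. Then for every x, N [x]_B = x = M [x]_S, so P = N^(-1) M.
Since det N = 1, N^(-1) has integer entries; multiplying gives P = [[1, 1, 1, 2], [-2, 1, 2, 0], [-1, 2, -1, -1], [2, 1, -2, -1]].

[[1, 1, 1, 2], [-2, 1, 2, 0], [-1, 2, -1, -1], [2, 1, -2, -1]]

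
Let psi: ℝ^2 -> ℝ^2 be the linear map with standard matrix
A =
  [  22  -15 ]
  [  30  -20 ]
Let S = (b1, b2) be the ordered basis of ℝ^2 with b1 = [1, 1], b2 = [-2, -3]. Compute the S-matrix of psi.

[[1, 3], [-3, 1]]

The j-th column of [psi]_S is [psi(bj)]_S.
psi(b1) = A b1 = [7, 10] = b1 - 3b2, so column 1 is [1, -3].
Repeating for b2 and assembling the columns gives [[1, 3], [-3, 1]].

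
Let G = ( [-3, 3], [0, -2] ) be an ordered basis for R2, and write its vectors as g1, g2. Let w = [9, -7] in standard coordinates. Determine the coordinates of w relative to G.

We seek scalars with c_1 g1 + c_2 g2 = w; equivalently solve M c = w where the columns of M are g1, g2.
System: -3c_1 + 0c_2 = 9, 3c_1 - 2c_2 = -7; solving gives c_1 = -3, c_2 = -1.
Check: -3g1 - g2 = [9, -7].

[-3, -1]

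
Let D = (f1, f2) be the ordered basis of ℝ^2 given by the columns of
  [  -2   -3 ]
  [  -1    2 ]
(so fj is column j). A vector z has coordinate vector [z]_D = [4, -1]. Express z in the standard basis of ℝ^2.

[-5, -6]

The coordinates say z = 4f1 - f2; adding the scaled basis vectors gives [-5, -6].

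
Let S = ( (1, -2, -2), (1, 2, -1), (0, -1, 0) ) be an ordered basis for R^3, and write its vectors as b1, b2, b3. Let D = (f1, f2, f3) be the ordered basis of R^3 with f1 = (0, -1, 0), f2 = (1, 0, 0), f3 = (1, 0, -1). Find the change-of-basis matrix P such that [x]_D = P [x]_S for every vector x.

[[2, -2, 1], [-1, 0, 0], [2, 1, 0]]

Take x = bj: its S-coordinates are the j-th standard unit vector, so P e_j — column j of P — equals [bj]_D.
b1 = 2f1 - f2 + 2f3, giving column 1 = (2, -1, 2); repeating for each j gives P = [[2, -2, 1], [-1, 0, 0], [2, 1, 0]].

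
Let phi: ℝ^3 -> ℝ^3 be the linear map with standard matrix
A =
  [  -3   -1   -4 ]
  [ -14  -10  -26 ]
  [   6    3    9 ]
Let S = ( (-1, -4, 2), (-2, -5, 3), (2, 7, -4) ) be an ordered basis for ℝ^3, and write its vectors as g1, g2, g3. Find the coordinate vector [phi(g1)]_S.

Compute phi(g1) = A g1 = (-1, 2, 0) in standard coordinates.
Then write this in S-coordinates: solve for y in y_1 g1 + ... + y_3 g3 = (-1, 2, 0).
This gives y = (-3, 2, 0), which is column 1 of [phi]_S.

(-3, 2, 0)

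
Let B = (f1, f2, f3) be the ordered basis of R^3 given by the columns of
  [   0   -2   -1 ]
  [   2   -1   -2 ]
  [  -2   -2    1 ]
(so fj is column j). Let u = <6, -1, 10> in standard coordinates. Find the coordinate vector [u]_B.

<-2, -3, 0>

Write u = c_1 f1 + ... + c_3 f3 and solve for the c_i.
Row-reducing the augmented matrix [M | u] gives c = (-2, -3, 0).
Check: -2f1 - 3f2 + 0·f3 = <6, -1, 10>.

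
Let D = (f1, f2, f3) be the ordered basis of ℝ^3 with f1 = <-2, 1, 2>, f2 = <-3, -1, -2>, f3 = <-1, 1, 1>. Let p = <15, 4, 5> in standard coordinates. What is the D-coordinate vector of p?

Write p = c_1 f1 + ... + c_3 f3 and solve for the c_i.
Solving this 3x3 system gives c = (-3, -4, 3).
Check: -3f1 - 4f2 + 3f3 = <15, 4, 5>.

<-3, -4, 3>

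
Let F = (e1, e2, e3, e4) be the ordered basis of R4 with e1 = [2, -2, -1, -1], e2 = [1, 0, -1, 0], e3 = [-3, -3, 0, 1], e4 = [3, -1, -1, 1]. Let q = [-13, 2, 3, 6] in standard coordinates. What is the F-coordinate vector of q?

Write q = c_1 e1 + ... + c_4 e4 and solve for the c_i.
Row-reducing the augmented matrix [M | q] gives c = (-4, 1, 2, 0).
Check: -4e1 + e2 + 2e3 + 0·e4 = [-13, 2, 3, 6].

[-4, 1, 2, 0]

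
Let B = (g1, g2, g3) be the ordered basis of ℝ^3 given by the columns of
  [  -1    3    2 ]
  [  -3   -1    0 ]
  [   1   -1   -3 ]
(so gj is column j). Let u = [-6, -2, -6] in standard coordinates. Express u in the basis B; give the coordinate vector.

[2, -4, 4]

Write u = c_1 g1 + ... + c_3 g3 and solve for the c_i.
Solving this 3x3 system gives c = (2, -4, 4).
Check: 2g1 - 4g2 + 4g3 = [-6, -2, -6].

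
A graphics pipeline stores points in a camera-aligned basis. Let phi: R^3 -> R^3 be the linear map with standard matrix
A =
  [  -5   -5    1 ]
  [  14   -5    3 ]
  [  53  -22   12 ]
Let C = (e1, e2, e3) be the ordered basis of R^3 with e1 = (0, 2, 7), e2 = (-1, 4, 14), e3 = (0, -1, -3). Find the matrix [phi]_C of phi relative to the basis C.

The j-th column of [phi]_C is [phi(ej)]_C.
phi(e1) = A e1 = (-3, 11, 40) = e1 + 3e2 + 3e3, so column 1 is (1, 3, 3).
Repeating for e2, e3 and assembling the columns gives [[1, 1, 2], [3, 1, -2], [3, -2, 0]].

[[1, 1, 2], [3, 1, -2], [3, -2, 0]]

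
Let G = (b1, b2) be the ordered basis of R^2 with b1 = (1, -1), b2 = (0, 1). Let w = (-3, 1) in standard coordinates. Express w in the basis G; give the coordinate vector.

Write w = c_1 b1 + c_2 b2 and solve for the c_i.
System: c_1 + 0c_2 = -3, -c_1 + c_2 = 1; solving gives c_1 = -3, c_2 = -2.
Check: -3b1 - 2b2 = (-3, 1).

(-3, -2)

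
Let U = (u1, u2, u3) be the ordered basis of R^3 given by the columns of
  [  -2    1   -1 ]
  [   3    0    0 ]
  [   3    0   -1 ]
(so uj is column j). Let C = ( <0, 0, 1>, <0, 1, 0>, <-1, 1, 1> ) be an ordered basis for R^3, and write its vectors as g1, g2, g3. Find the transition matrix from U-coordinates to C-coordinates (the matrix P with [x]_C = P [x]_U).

[[1, 1, -2], [1, 1, -1], [2, -1, 1]]

Take x = uj: its U-coordinates are the j-th standard unit vector, so P e_j — column j of P — equals [uj]_C.
u1 = g1 + g2 + 2g3, giving column 1 = <1, 1, 2>; repeating for each j gives P = [[1, 1, -2], [1, 1, -1], [2, -1, 1]].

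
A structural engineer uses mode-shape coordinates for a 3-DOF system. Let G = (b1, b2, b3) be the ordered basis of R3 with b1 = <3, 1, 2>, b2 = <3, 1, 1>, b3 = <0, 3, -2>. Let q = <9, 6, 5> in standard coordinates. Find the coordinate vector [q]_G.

<4, -1, 1>

[q]_G is the unique c with M c = q, where M has columns b1, ..., b3.
Gaussian elimination on [M | q] yields c = (4, -1, 1).
Check: 4b1 - b2 + b3 = <9, 6, 5>.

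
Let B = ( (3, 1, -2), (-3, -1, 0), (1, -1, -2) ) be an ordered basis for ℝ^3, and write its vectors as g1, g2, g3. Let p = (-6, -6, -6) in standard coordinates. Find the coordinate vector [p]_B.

Write p = c_1 g1 + ... + c_3 g3 and solve for the c_i.
Gaussian elimination on [M | p] yields c = (0, 3, 3).
Check: 0·g1 + 3g2 + 3g3 = (-6, -6, -6).

(0, 3, 3)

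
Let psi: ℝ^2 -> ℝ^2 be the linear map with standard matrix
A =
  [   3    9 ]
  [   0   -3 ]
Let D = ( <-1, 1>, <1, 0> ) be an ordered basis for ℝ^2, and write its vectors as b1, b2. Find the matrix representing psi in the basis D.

[[-3, 0], [3, 3]]

With P the matrix whose columns are b1, b2, [psi]_D = P^(-1) A P.
Column by column: psi(b1) = A b1 = <6, -3>; its D-coordinates <-3, 3> give column 1.
Continuing for each basis vector yields [psi]_D = [[-3, 0], [3, 3]].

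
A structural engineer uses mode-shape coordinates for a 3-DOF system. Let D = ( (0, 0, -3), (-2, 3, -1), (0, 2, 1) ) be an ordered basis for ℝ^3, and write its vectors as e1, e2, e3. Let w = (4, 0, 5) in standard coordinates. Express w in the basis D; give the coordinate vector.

(0, -2, 3)

[w]_D is the unique c with M c = w, where M has columns e1, ..., e3.
Gaussian elimination on [M | w] yields c = (0, -2, 3).
Check: 0·e1 - 2e2 + 3e3 = (4, 0, 5).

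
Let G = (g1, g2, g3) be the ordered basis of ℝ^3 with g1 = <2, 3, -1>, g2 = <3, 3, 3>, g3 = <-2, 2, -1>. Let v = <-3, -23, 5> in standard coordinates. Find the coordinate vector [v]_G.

<-4, -1, -4>

We seek scalars with c_1 g1 + ... + c_3 g3 = v; equivalently solve M c = v where the columns of M are g1, ..., g3.
Gaussian elimination on [M | v] yields c = (-4, -1, -4).
Check: -4g1 - g2 - 4g3 = <-3, -23, 5>.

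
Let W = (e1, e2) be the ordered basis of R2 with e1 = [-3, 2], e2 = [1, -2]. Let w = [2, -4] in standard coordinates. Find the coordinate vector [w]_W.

We seek scalars with c_1 e1 + c_2 e2 = w; equivalently solve M c = w where the columns of M are e1, e2.
System: -3c_1 + c_2 = 2, 2c_1 - 2c_2 = -4; solving gives c_1 = 0, c_2 = 2.
Check: 0·e1 + 2e2 = [2, -4].

[0, 2]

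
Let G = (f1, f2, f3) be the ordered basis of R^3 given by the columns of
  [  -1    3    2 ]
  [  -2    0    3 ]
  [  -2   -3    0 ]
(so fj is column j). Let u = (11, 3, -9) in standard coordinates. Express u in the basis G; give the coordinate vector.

(0, 3, 1)

[u]_G is the unique c with M c = u, where M has columns f1, ..., f3.
Row-reducing the augmented matrix [M | u] gives c = (0, 3, 1).
Check: 0·f1 + 3f2 + f3 = (11, 3, -9).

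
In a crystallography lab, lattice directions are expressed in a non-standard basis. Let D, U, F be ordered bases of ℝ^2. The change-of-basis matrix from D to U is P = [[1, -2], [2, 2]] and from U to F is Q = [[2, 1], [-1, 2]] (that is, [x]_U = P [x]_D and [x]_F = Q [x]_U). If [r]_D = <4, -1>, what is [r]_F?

Composing the changes, [r]_F = Q P [r]_D.
Q P = [[4, -2], [3, 6]]; applying this to <4, -1> gives <18, 6>.

<18, 6>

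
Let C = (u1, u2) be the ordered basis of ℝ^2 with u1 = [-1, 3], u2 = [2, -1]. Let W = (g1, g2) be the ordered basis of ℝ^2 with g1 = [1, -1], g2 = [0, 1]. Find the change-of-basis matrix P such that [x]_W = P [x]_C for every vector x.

Column j of P is [uj]_W, since P maps C-coordinates to W-coordinates.
Expressing u1 in W: u1 = -g1 + 2g2, so column 1 of P is [-1, 2].
Doing the same for each uj gives P = [[-1, 2], [2, 1]].

[[-1, 2], [2, 1]]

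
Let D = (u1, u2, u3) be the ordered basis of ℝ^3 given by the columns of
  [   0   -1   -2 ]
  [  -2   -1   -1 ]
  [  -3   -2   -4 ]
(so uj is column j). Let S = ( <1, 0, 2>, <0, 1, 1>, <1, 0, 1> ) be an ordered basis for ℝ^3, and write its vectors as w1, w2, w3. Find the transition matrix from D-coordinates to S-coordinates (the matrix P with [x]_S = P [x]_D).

Let M have columns uj and N have columns wj. Then for every x, N [x]_S = x = M [x]_D, so P = N^(-1) M.
Since det N = -1, N^(-1) has integer entries; multiplying gives P = [[-1, 0, -1], [-2, -1, -1], [1, -1, -1]].

[[-1, 0, -1], [-2, -1, -1], [1, -1, -1]]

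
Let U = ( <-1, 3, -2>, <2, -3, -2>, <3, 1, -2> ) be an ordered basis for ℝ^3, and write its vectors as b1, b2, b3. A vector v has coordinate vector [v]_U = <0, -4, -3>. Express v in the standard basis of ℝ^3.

By definition v = 0·b1 - 4b2 - 3b3.
Summing componentwise gives <-17, 9, 14>.

<-17, 9, 14>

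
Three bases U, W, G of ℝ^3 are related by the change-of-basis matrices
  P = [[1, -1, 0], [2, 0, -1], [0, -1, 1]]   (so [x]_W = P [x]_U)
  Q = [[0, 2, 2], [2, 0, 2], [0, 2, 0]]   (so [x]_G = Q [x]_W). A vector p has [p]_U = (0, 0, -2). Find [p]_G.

Composing the changes, [p]_G = Q P [p]_U.
Q P = [[4, -2, 0], [2, -4, 2], [4, 0, -2]]; applying this to (0, 0, -2) gives (0, -4, 4).

(0, -4, 4)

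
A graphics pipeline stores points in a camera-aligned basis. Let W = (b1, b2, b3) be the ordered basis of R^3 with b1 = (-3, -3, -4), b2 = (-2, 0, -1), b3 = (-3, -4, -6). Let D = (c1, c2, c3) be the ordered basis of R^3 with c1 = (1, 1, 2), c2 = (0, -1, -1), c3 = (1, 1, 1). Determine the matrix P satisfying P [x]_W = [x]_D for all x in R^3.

Let M have columns bj and N have columns cj. Then for every x, N [x]_D = x = M [x]_W, so P = N^(-1) M.
Since det N = 1, N^(-1) has integer entries; multiplying gives P = [[-1, -1, -2], [0, -2, 1], [-2, -1, -1]].

[[-1, -1, -2], [0, -2, 1], [-2, -1, -1]]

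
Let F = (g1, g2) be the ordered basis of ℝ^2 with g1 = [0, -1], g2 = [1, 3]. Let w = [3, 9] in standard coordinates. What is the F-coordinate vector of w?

[0, 3]

Write w = c_1 g1 + c_2 g2 and solve for the c_i.
System: 0c_1 + c_2 = 3, -c_1 + 3c_2 = 9; solving gives c_1 = 0, c_2 = 3.
Check: 0·g1 + 3g2 = [3, 9].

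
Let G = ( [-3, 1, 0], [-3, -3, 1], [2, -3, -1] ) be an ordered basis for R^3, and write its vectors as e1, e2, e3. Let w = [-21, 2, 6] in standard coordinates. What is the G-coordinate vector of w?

[2, 3, -3]

Write w = c_1 e1 + ... + c_3 e3 and solve for the c_i.
Solving this 3x3 system gives c = (2, 3, -3).
Check: 2e1 + 3e2 - 3e3 = [-21, 2, 6].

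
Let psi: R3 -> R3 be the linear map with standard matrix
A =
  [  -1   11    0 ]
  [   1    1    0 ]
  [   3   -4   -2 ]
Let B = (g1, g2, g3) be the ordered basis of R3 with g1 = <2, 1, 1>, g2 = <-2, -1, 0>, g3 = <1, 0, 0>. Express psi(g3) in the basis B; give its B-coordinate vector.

Column 3 of [psi]_B is the B-coordinate vector of psi(g3).
In standard coordinates psi(g3) = A g3 = <-1, 1, 3>.
Converting to B: <-1, 1, 3> = 3g1 + 2g2 - 3g3, so the coordinate vector is <3, 2, -3>.

<3, 2, -3>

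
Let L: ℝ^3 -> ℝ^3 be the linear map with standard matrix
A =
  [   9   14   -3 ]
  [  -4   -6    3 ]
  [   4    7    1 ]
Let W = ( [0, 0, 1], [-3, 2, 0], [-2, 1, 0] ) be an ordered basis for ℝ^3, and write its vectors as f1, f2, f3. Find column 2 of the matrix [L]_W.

Compute L(f2) = A f2 = [1, 0, 2] in standard coordinates.
Then write this in W-coordinates: solve for y in y_1 f1 + ... + y_3 f3 = [1, 0, 2].
This gives y = [2, 1, -2], which is column 2 of [L]_W.

[2, 1, -2]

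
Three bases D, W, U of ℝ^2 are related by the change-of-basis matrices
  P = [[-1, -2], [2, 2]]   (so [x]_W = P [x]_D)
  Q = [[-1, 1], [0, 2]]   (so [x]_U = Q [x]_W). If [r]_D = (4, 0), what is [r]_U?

First [r]_W = P [r]_D = (-4, 8).
Then [r]_U = Q [r]_W = (12, 16).

(12, 16)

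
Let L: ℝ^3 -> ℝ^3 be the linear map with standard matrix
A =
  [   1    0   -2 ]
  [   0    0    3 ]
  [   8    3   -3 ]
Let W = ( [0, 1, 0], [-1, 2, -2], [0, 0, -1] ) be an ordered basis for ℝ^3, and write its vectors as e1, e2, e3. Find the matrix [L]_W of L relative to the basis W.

[[0, 0, 1], [0, -3, -2], [-3, 2, 1]]

With P the matrix whose columns are e1, ..., e3, [L]_W = P^(-1) A P.
Column by column: L(e1) = A e1 = [0, 0, 3]; its W-coordinates [0, 0, -3] give column 1.
Continuing for each basis vector yields [L]_W = [[0, 0, 1], [0, -3, -2], [-3, 2, 1]].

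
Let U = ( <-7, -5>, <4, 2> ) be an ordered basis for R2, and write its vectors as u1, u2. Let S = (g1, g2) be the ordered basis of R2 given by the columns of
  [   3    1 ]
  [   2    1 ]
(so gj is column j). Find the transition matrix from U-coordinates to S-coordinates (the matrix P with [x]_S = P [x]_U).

[[-2, 2], [-1, -2]]

Column j of P is [uj]_S, since P maps U-coordinates to S-coordinates.
Expressing u1 in S: u1 = -2g1 - g2, so column 1 of P is <-2, -1>.
Doing the same for each uj gives P = [[-2, 2], [-1, -2]].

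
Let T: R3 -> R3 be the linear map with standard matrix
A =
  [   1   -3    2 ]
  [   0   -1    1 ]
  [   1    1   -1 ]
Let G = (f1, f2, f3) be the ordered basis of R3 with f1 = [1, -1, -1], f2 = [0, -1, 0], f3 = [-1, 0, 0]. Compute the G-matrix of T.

Let P have columns f1, ..., f3. Then [T]_G = P^(-1) A P.
Here det P = 1, so P^(-1) is integer; computing A P first and then P^(-1)(A P) gives [[-1, 1, 1], [1, -2, -1], [-3, -2, 2]].

[[-1, 1, 1], [1, -2, -1], [-3, -2, 2]]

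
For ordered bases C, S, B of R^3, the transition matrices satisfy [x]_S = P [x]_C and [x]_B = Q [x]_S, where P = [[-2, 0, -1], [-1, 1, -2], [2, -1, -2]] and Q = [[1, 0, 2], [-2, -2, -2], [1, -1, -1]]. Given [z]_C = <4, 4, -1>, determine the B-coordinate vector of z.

<5, -2, -15>

Composing the changes, [z]_B = Q P [z]_C.
Q P = [[2, -2, -5], [2, 0, 10], [-3, 0, 3]]; applying this to <4, 4, -1> gives <5, -2, -15>.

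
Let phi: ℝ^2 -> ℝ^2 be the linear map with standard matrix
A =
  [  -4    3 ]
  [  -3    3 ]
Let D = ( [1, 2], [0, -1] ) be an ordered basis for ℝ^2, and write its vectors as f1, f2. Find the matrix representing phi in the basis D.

With P the matrix whose columns are f1, f2, [phi]_D = P^(-1) A P.
Column by column: phi(f1) = A f1 = [2, 3]; its D-coordinates [2, 1] give column 1.
Continuing for each basis vector yields [phi]_D = [[2, -3], [1, -3]].

[[2, -3], [1, -3]]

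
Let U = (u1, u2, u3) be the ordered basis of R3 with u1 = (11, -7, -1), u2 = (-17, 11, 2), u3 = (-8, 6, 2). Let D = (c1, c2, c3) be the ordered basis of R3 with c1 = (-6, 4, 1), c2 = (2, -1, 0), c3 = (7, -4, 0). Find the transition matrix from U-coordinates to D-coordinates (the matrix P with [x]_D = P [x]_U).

[[-1, 2, 2], [-1, 1, 2], [1, -1, 0]]

Column j of P is [uj]_D, since P maps U-coordinates to D-coordinates.
Expressing u1 in D: u1 = -c1 - c2 + c3, so column 1 of P is (-1, -1, 1).
Doing the same for each uj gives P = [[-1, 2, 2], [-1, 1, 2], [1, -1, 0]].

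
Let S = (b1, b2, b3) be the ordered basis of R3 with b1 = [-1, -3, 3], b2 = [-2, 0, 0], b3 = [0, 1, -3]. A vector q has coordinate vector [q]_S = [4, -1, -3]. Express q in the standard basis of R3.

[-2, -15, 21]

The coordinates say q = 4b1 - b2 - 3b3; adding the scaled basis vectors gives [-2, -15, 21].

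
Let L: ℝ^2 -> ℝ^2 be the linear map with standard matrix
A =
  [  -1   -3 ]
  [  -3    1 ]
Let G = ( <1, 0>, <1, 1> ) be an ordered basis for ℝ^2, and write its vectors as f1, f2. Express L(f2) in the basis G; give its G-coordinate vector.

<-2, -2>

Column 2 of [L]_G is the G-coordinate vector of L(f2).
In standard coordinates L(f2) = A f2 = <-4, -2>.
Converting to G: <-4, -2> = -2f1 - 2f2, so the coordinate vector is <-2, -2>.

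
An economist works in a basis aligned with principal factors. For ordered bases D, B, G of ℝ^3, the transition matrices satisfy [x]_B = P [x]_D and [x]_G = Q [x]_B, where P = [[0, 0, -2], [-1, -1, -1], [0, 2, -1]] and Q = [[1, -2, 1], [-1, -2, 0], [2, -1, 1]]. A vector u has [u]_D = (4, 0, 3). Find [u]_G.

Composing the changes, [u]_G = Q P [u]_D.
Q P = [[2, 4, -1], [2, 2, 4], [1, 3, -4]]; applying this to (4, 0, 3) gives (5, 20, -8).

(5, 20, -8)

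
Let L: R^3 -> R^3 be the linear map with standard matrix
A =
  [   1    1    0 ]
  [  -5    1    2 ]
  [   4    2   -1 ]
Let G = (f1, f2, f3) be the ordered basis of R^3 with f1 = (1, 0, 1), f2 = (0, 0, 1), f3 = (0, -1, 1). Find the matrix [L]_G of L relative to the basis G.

[[1, 0, -1], [-1, 1, -1], [3, -2, -1]]

With P the matrix whose columns are f1, ..., f3, [L]_G = P^(-1) A P.
Column by column: L(f1) = A f1 = (1, -3, 3); its G-coordinates (1, -1, 3) give column 1.
Continuing for each basis vector yields [L]_G = [[1, 0, -1], [-1, 1, -1], [3, -2, -1]].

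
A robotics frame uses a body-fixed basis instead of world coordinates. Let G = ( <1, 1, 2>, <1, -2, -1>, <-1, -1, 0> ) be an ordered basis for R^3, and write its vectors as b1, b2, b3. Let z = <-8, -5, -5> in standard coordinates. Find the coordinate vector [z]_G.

[z]_G is the unique c with M c = z, where M has columns b1, ..., b3.
Row-reducing the augmented matrix [M | z] gives c = (-3, -1, 4).
Check: -3b1 - b2 + 4b3 = <-8, -5, -5>.

<-3, -1, 4>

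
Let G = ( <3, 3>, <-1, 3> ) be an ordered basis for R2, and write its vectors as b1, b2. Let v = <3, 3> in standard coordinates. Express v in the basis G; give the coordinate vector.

<1, 0>

Write v = c_1 b1 + c_2 b2 and solve for the c_i.
System: 3c_1 - c_2 = 3, 3c_1 + 3c_2 = 3; solving gives c_1 = 1, c_2 = 0.
Check: b1 + 0·b2 = <3, 3>.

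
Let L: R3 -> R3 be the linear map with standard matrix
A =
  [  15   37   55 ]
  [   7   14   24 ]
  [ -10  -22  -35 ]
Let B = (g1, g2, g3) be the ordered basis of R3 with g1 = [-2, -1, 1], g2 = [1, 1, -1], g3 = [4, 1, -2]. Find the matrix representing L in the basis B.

[[-1, 0, 1], [-2, -3, -3], [-3, 0, -2]]

The j-th column of [L]_B is [L(gj)]_B.
L(g1) = A g1 = [-12, -4, 7] = -g1 - 2g2 - 3g3, so column 1 is [-1, -2, -3].
Repeating for g2, g3 and assembling the columns gives [[-1, 0, 1], [-2, -3, -3], [-3, 0, -2]].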